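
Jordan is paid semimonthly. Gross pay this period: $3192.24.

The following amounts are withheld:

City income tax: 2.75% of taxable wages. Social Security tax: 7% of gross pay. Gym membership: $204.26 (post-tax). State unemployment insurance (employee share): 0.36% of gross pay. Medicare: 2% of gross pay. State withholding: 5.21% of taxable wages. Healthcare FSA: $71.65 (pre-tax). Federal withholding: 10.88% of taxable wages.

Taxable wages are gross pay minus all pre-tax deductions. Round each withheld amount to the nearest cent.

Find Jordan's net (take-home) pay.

Healthcare FSA: $71.65
Taxable wages = $3192.24 − $71.65 = $3120.59
Federal withholding: $3120.59 × 0.1088 = $339.52
City income tax: $3120.59 × 0.0275 = $85.82
State withholding: $3120.59 × 0.0521 = $162.58
Social Security tax: $3192.24 × 0.07 = $223.46
Medicare: $3192.24 × 0.02 = $63.84
State unemployment insurance (employee share): $3192.24 × 0.0036 = $11.49
Gym membership: $204.26
Total deductions = $71.65 + $339.52 + $85.82 + $162.58 + $223.46 + $63.84 + $11.49 + $204.26 = $1162.62
Net pay = $3192.24 − $1162.62 = $2029.62

$2029.62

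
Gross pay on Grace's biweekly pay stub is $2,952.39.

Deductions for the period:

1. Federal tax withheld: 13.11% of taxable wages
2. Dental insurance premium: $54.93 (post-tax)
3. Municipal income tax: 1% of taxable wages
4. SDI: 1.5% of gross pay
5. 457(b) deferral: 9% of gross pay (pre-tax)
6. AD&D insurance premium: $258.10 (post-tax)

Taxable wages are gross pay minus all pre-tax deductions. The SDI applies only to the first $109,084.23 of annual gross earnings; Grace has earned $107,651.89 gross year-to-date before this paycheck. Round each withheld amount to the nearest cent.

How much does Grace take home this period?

457(b) deferral: $2,952.39 × 0.09 = $265.72
Taxable wages = $2,952.39 − $265.72 = $2,686.67
Federal tax withheld: $2,686.67 × 0.1311 = $352.22
Municipal income tax: $2,686.67 × 0.01 = $26.87
SDI: only $109,084.23 − $107,651.89 = $1,432.34 of this check is subject → $1,432.34 × 0.015 = $21.49
AD&D insurance premium: $258.10
Dental insurance premium: $54.93
Total deductions = $265.72 + $352.22 + $26.87 + $21.49 + $258.10 + $54.93 = $979.33
Net pay = $2,952.39 − $979.33 = $1,973.06

$1,973.06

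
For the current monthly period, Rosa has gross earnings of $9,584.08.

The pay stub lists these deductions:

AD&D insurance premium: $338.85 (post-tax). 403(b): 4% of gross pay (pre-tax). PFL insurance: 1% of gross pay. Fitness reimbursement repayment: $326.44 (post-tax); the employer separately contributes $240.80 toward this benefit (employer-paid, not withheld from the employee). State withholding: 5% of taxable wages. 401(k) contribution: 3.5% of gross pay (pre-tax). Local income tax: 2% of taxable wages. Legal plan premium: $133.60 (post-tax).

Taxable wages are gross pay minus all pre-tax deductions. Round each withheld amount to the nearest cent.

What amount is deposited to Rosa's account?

$7,349.98

403(b): $9,584.08 × 0.04 = $383.36
401(k) contribution: $9,584.08 × 0.035 = $335.44
Pre-tax total = $383.36 + $335.44 = $718.80
Taxable wages = $9,584.08 − $718.80 = $8,865.28
State withholding: $8,865.28 × 0.05 = $443.26
Local income tax: $8,865.28 × 0.02 = $177.31
PFL insurance: $9,584.08 × 0.01 = $95.84
Fitness reimbursement repayment: $326.44
Legal plan premium: $133.60
AD&D insurance premium: $338.85
(Employer's $240.80 toward fitness reimbursement repayment is not withheld from the employee.)
Total deductions = $383.36 + $335.44 + $443.26 + $177.31 + $95.84 + $326.44 + $133.60 + $338.85 = $2,234.10
Net pay = $9,584.08 − $2,234.10 = $7,349.98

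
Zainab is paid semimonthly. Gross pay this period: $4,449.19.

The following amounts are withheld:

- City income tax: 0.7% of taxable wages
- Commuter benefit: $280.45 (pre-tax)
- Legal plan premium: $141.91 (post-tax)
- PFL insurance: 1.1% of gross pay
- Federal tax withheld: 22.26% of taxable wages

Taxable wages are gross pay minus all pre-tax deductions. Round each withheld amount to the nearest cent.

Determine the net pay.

$3,020.75

Commuter benefit: $280.45
Taxable wages = $4,449.19 − $280.45 = $4,168.74
City income tax: $4,168.74 × 0.007 = $29.18
Federal tax withheld: $4,168.74 × 0.2226 = $927.96
PFL insurance: $4,449.19 × 0.011 = $48.94
Legal plan premium: $141.91
Total deductions = $280.45 + $29.18 + $927.96 + $48.94 + $141.91 = $1,428.44
Net pay = $4,449.19 − $1,428.44 = $3,020.75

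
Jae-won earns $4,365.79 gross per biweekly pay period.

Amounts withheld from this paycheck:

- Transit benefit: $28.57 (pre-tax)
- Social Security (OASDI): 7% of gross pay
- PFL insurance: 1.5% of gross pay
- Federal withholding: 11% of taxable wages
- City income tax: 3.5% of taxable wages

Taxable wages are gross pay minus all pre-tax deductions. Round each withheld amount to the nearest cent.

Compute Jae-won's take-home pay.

$3,337.23

Transit benefit: $28.57
Taxable wages = $4,365.79 − $28.57 = $4,337.22
Federal withholding: $4,337.22 × 0.11 = $477.09
City income tax: $4,337.22 × 0.035 = $151.80
PFL insurance: $4,365.79 × 0.015 = $65.49
Social Security (OASDI): $4,365.79 × 0.07 = $305.61
Total deductions = $28.57 + $477.09 + $151.80 + $65.49 + $305.61 = $1,028.56
Net pay = $4,365.79 − $1,028.56 = $3,337.23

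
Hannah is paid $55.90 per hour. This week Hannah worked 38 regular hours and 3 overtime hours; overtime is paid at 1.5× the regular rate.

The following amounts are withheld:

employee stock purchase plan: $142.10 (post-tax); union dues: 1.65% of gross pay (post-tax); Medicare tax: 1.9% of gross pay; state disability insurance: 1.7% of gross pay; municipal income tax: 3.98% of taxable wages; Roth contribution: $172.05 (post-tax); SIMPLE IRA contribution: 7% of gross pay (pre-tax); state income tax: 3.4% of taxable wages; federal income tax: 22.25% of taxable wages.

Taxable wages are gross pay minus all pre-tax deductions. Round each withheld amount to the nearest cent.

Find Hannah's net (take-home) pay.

Regular pay: 38 × $55.90 = $2,124.20
Overtime pay: 3 × $55.90 × 1.5 = $251.55
Gross pay = $2,124.20 + $251.55 = $2,375.75
SIMPLE IRA contribution: $2,375.75 × 0.07 = $166.30
Taxable wages = $2,375.75 − $166.30 = $2,209.45
Federal income tax: $2,209.45 × 0.2225 = $491.60
Municipal income tax: $2,209.45 × 0.0398 = $87.94
State income tax: $2,209.45 × 0.034 = $75.12
State disability insurance: $2,375.75 × 0.017 = $40.39
Medicare tax: $2,375.75 × 0.019 = $45.14
Union dues: $2,375.75 × 0.0165 = $39.20
Employee stock purchase plan: $142.10
Roth contribution: $172.05
Total deductions = $166.30 + $491.60 + $87.94 + $75.12 + $40.39 + $45.14 + $39.20 + $142.10 + $172.05 = $1,259.84
Net pay = $2,375.75 − $1,259.84 = $1,115.91

$1,115.91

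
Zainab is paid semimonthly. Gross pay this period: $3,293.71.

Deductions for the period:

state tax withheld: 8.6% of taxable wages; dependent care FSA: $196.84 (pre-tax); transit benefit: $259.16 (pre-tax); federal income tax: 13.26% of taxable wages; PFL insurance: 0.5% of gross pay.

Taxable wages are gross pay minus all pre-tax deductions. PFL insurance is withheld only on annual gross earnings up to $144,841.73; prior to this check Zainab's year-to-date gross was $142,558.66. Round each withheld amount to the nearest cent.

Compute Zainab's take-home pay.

Dependent care FSA: $196.84
Transit benefit: $259.16
Pre-tax total = $196.84 + $259.16 = $456.00
Taxable wages = $3,293.71 − $456.00 = $2,837.71
Federal income tax: $2,837.71 × 0.1326 = $376.28
State tax withheld: $2,837.71 × 0.086 = $244.04
PFL insurance: only $144,841.73 − $142,558.66 = $2,283.07 of this check is subject → $2,283.07 × 0.005 = $11.42
Total deductions = $196.84 + $259.16 + $376.28 + $244.04 + $11.42 = $1,087.74
Net pay = $3,293.71 − $1,087.74 = $2,205.97

$2,205.97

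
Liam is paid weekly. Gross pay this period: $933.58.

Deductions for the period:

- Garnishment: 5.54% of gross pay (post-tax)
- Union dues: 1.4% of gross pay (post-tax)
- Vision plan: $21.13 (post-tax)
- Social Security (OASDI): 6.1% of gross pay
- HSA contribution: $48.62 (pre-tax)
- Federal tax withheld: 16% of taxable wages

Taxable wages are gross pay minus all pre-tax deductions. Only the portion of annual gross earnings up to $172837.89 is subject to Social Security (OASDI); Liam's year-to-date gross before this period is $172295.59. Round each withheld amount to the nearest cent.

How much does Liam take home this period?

$624.37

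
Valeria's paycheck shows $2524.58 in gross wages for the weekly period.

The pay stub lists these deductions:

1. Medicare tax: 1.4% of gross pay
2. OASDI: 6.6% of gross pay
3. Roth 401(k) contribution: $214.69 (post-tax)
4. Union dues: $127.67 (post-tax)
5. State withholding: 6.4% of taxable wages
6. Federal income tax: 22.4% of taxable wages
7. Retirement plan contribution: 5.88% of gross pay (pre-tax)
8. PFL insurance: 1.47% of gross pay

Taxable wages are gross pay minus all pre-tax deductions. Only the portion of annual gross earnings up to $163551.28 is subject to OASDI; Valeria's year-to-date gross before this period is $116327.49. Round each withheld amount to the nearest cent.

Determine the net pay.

Retirement plan contribution: $2524.58 × 0.0588 = $148.45
Taxable wages = $2524.58 − $148.45 = $2376.13
Federal income tax: $2376.13 × 0.224 = $532.25
State withholding: $2376.13 × 0.064 = $152.07
OASDI: cap not yet reached, full $2524.58 is subject → $2524.58 × 0.066 = $166.62
Medicare tax: $2524.58 × 0.014 = $35.34
PFL insurance: $2524.58 × 0.0147 = $37.11
Union dues: $127.67
Roth 401(k) contribution: $214.69
Total deductions = $148.45 + $532.25 + $152.07 + $166.62 + $35.34 + $37.11 + $127.67 + $214.69 = $1414.20
Net pay = $2524.58 − $1414.20 = $1110.38

$1110.38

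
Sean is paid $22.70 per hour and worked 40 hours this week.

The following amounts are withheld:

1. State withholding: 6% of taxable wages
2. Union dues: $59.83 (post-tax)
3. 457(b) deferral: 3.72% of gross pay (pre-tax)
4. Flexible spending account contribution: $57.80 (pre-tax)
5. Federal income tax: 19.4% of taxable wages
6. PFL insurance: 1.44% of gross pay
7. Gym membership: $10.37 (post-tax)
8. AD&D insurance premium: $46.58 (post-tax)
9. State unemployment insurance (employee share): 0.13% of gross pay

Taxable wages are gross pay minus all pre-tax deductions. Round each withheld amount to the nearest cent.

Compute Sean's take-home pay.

$478.00

Gross pay: 40 × $22.70 = $908.00
457(b) deferral: $908.00 × 0.0372 = $33.78
Flexible spending account contribution: $57.80
Pre-tax total = $33.78 + $57.80 = $91.58
Taxable wages = $908.00 − $91.58 = $816.42
Federal income tax: $816.42 × 0.194 = $158.39
State withholding: $816.42 × 0.06 = $48.99
PFL insurance: $908.00 × 0.0144 = $13.08
State unemployment insurance (employee share): $908.00 × 0.0013 = $1.18
Gym membership: $10.37
Union dues: $59.83
AD&D insurance premium: $46.58
Total deductions = $33.78 + $57.80 + $158.39 + $48.99 + $13.08 + $1.18 + $10.37 + $59.83 + $46.58 = $430.00
Net pay = $908.00 − $430.00 = $478.00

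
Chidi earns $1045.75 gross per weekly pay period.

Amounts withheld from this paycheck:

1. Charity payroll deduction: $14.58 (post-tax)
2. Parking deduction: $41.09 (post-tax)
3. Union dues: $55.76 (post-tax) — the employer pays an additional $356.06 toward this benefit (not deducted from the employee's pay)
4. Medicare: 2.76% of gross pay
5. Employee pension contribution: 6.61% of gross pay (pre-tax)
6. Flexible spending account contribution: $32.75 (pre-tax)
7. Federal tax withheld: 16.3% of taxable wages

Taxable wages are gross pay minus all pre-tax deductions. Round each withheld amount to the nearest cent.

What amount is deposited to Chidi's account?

Flexible spending account contribution: $32.75
Employee pension contribution: $1045.75 × 0.0661 = $69.12
Pre-tax total = $32.75 + $69.12 = $101.87
Taxable wages = $1045.75 − $101.87 = $943.88
Federal tax withheld: $943.88 × 0.163 = $153.85
Medicare: $1045.75 × 0.0276 = $28.86
Parking deduction: $41.09
Charity payroll deduction: $14.58
Union dues: $55.76
(Employer's $356.06 toward union dues is not withheld from the employee.)
Total deductions = $32.75 + $69.12 + $153.85 + $28.86 + $41.09 + $14.58 + $55.76 = $396.01
Net pay = $1045.75 − $396.01 = $649.74

$649.74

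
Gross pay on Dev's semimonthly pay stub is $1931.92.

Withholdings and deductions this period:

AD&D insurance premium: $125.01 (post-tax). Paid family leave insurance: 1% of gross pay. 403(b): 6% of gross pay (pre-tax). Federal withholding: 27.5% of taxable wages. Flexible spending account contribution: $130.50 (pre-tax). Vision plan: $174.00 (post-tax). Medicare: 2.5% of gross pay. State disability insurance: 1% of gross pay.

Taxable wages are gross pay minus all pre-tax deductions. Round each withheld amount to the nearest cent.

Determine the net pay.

$836.04

Flexible spending account contribution: $130.50
403(b): $1931.92 × 0.06 = $115.92
Pre-tax total = $130.50 + $115.92 = $246.42
Taxable wages = $1931.92 − $246.42 = $1685.50
Federal withholding: $1685.50 × 0.275 = $463.51
State disability insurance: $1931.92 × 0.01 = $19.32
Paid family leave insurance: $1931.92 × 0.01 = $19.32
Medicare: $1931.92 × 0.025 = $48.30
AD&D insurance premium: $125.01
Vision plan: $174.00
Total deductions = $130.50 + $115.92 + $463.51 + $19.32 + $19.32 + $48.30 + $125.01 + $174.00 = $1095.88
Net pay = $1931.92 − $1095.88 = $836.04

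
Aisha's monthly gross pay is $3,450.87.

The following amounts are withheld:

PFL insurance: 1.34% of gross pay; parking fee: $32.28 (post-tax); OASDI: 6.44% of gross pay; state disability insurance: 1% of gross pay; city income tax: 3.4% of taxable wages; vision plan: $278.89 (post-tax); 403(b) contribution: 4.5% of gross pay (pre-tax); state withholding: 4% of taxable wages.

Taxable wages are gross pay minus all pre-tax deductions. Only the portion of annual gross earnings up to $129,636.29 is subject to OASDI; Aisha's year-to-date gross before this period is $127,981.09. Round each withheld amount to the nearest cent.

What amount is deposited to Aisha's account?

403(b) contribution: $3,450.87 × 0.045 = $155.29
Taxable wages = $3,450.87 − $155.29 = $3,295.58
State withholding: $3,295.58 × 0.04 = $131.82
City income tax: $3,295.58 × 0.034 = $112.05
OASDI: only $129,636.29 − $127,981.09 = $1,655.20 of this check is subject → $1,655.20 × 0.0644 = $106.59
PFL insurance: $3,450.87 × 0.0134 = $46.24
State disability insurance: $3,450.87 × 0.01 = $34.51
Vision plan: $278.89
Parking fee: $32.28
Total deductions = $155.29 + $131.82 + $112.05 + $106.59 + $46.24 + $34.51 + $278.89 + $32.28 = $897.67
Net pay = $3,450.87 − $897.67 = $2,553.20

$2,553.20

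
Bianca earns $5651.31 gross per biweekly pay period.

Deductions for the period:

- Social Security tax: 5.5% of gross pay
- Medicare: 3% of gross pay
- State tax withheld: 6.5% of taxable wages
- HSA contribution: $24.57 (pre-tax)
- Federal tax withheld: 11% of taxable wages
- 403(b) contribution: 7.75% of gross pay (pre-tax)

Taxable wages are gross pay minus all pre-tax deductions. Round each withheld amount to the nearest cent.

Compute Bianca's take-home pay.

$3800.37

HSA contribution: $24.57
403(b) contribution: $5651.31 × 0.0775 = $437.98
Pre-tax total = $24.57 + $437.98 = $462.55
Taxable wages = $5651.31 − $462.55 = $5188.76
Federal tax withheld: $5188.76 × 0.11 = $570.76
State tax withheld: $5188.76 × 0.065 = $337.27
Social Security tax: $5651.31 × 0.055 = $310.82
Medicare: $5651.31 × 0.03 = $169.54
Total deductions = $24.57 + $437.98 + $570.76 + $337.27 + $310.82 + $169.54 = $1850.94
Net pay = $5651.31 − $1850.94 = $3800.37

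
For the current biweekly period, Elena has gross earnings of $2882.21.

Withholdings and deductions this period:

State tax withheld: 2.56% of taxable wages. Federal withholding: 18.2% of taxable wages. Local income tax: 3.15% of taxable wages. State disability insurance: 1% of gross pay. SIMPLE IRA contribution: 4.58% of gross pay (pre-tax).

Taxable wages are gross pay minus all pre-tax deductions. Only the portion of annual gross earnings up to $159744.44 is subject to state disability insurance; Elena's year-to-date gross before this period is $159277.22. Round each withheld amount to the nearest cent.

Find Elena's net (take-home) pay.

SIMPLE IRA contribution: $2882.21 × 0.0458 = $132.01
Taxable wages = $2882.21 − $132.01 = $2750.20
Local income tax: $2750.20 × 0.0315 = $86.63
Federal withholding: $2750.20 × 0.182 = $500.54
State tax withheld: $2750.20 × 0.0256 = $70.41
State disability insurance: only $159744.44 − $159277.22 = $467.22 of this check is subject → $467.22 × 0.01 = $4.67
Total deductions = $132.01 + $86.63 + $500.54 + $70.41 + $4.67 = $794.26
Net pay = $2882.21 − $794.26 = $2087.95

$2087.95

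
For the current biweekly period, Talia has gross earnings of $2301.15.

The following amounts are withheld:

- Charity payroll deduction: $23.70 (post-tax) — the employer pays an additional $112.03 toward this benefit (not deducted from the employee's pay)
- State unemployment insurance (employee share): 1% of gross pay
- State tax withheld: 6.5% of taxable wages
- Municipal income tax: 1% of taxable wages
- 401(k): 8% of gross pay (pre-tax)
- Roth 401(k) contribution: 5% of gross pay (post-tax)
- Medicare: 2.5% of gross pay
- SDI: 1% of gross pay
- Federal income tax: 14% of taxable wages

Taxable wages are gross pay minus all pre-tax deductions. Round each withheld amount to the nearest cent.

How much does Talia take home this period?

401(k): $2301.15 × 0.08 = $184.09
Taxable wages = $2301.15 − $184.09 = $2117.06
Municipal income tax: $2117.06 × 0.01 = $21.17
Federal income tax: $2117.06 × 0.14 = $296.39
State tax withheld: $2117.06 × 0.065 = $137.61
Medicare: $2301.15 × 0.025 = $57.53
SDI: $2301.15 × 0.01 = $23.01
State unemployment insurance (employee share): $2301.15 × 0.01 = $23.01
Roth 401(k) contribution: $2301.15 × 0.05 = $115.06
Charity payroll deduction: $23.70
(Employer's $112.03 toward charity payroll deduction is not withheld from the employee.)
Total deductions = $184.09 + $21.17 + $296.39 + $137.61 + $57.53 + $23.01 + $23.01 + $115.06 + $23.70 = $881.57
Net pay = $2301.15 − $881.57 = $1419.58

$1419.58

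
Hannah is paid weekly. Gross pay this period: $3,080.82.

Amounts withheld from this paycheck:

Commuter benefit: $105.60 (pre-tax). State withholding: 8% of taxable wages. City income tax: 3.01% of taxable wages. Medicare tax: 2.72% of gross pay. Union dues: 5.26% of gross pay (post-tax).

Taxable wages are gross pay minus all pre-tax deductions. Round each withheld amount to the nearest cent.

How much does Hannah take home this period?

$2,401.80

Commuter benefit: $105.60
Taxable wages = $3,080.82 − $105.60 = $2,975.22
State withholding: $2,975.22 × 0.08 = $238.02
City income tax: $2,975.22 × 0.0301 = $89.55
Medicare tax: $3,080.82 × 0.0272 = $83.80
Union dues: $3,080.82 × 0.0526 = $162.05
Total deductions = $105.60 + $238.02 + $89.55 + $83.80 + $162.05 = $679.02
Net pay = $3,080.82 − $679.02 = $2,401.80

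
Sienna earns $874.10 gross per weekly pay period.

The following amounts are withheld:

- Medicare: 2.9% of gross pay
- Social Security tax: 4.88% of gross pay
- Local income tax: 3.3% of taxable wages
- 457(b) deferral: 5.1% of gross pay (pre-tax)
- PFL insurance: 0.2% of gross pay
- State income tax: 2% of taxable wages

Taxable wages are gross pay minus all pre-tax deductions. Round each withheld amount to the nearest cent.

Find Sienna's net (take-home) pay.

$715.80

457(b) deferral: $874.10 × 0.051 = $44.58
Taxable wages = $874.10 − $44.58 = $829.52
State income tax: $829.52 × 0.02 = $16.59
Local income tax: $829.52 × 0.033 = $27.37
Medicare: $874.10 × 0.029 = $25.35
Social Security tax: $874.10 × 0.0488 = $42.66
PFL insurance: $874.10 × 0.002 = $1.75
Total deductions = $44.58 + $16.59 + $27.37 + $25.35 + $42.66 + $1.75 = $158.30
Net pay = $874.10 − $158.30 = $715.80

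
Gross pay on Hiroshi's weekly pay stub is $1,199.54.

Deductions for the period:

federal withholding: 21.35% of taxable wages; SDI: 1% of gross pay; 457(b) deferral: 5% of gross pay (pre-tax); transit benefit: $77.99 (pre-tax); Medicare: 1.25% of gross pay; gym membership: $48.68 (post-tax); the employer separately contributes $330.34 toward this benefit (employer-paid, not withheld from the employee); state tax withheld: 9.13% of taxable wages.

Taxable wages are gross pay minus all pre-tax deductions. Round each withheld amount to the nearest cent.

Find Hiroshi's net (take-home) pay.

Transit benefit: $77.99
457(b) deferral: $1,199.54 × 0.05 = $59.98
Pre-tax total = $77.99 + $59.98 = $137.97
Taxable wages = $1,199.54 − $137.97 = $1,061.57
Federal withholding: $1,061.57 × 0.2135 = $226.65
State tax withheld: $1,061.57 × 0.0913 = $96.92
SDI: $1,199.54 × 0.01 = $12.00
Medicare: $1,199.54 × 0.0125 = $14.99
Gym membership: $48.68
(Employer's $330.34 toward gym membership is not withheld from the employee.)
Total deductions = $77.99 + $59.98 + $226.65 + $96.92 + $12.00 + $14.99 + $48.68 = $537.21
Net pay = $1,199.54 − $537.21 = $662.33

$662.33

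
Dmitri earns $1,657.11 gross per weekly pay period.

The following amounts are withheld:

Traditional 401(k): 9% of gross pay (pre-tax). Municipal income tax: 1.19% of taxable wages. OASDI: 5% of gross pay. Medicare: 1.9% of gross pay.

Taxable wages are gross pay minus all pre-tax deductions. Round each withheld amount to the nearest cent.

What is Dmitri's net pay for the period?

$1,375.68

Traditional 401(k): $1,657.11 × 0.09 = $149.14
Taxable wages = $1,657.11 − $149.14 = $1,507.97
Municipal income tax: $1,507.97 × 0.0119 = $17.94
OASDI: $1,657.11 × 0.05 = $82.86
Medicare: $1,657.11 × 0.019 = $31.49
Total deductions = $149.14 + $17.94 + $82.86 + $31.49 = $281.43
Net pay = $1,657.11 − $281.43 = $1,375.68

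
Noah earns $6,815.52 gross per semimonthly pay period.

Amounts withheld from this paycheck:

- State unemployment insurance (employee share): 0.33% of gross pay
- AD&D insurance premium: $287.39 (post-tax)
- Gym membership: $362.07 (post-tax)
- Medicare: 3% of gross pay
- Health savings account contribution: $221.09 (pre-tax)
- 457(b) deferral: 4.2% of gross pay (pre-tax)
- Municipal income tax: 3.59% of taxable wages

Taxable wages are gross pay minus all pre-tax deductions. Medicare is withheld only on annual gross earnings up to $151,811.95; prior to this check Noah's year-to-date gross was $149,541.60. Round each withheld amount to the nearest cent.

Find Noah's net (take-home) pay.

Health savings account contribution: $221.09
457(b) deferral: $6,815.52 × 0.042 = $286.25
Pre-tax total = $221.09 + $286.25 = $507.34
Taxable wages = $6,815.52 − $507.34 = $6,308.18
Municipal income tax: $6,308.18 × 0.0359 = $226.46
Medicare: only $151,811.95 − $149,541.60 = $2,270.35 of this check is subject → $2,270.35 × 0.03 = $68.11
State unemployment insurance (employee share): $6,815.52 × 0.0033 = $22.49
Gym membership: $362.07
AD&D insurance premium: $287.39
Total deductions = $221.09 + $286.25 + $226.46 + $68.11 + $22.49 + $362.07 + $287.39 = $1,473.86
Net pay = $6,815.52 − $1,473.86 = $5,341.66

$5,341.66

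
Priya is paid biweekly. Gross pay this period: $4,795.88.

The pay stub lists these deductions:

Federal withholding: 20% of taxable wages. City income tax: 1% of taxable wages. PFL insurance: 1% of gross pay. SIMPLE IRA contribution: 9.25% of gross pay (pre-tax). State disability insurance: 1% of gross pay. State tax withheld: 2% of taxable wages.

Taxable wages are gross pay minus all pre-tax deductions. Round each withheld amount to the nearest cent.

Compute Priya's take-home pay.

SIMPLE IRA contribution: $4,795.88 × 0.0925 = $443.62
Taxable wages = $4,795.88 − $443.62 = $4,352.26
City income tax: $4,352.26 × 0.01 = $43.52
State tax withheld: $4,352.26 × 0.02 = $87.05
Federal withholding: $4,352.26 × 0.2 = $870.45
PFL insurance: $4,795.88 × 0.01 = $47.96
State disability insurance: $4,795.88 × 0.01 = $47.96
Total deductions = $443.62 + $43.52 + $87.05 + $870.45 + $47.96 + $47.96 = $1,540.56
Net pay = $4,795.88 − $1,540.56 = $3,255.32

$3,255.32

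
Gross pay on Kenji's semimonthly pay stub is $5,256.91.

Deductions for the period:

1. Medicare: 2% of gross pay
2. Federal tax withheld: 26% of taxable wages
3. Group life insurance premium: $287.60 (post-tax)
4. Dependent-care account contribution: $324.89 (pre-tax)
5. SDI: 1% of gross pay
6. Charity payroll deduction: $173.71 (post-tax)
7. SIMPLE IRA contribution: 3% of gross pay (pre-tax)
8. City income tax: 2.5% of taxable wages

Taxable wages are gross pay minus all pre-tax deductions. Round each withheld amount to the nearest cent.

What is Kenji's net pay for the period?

$2,794.61

SIMPLE IRA contribution: $5,256.91 × 0.03 = $157.71
Dependent-care account contribution: $324.89
Pre-tax total = $157.71 + $324.89 = $482.60
Taxable wages = $5,256.91 − $482.60 = $4,774.31
Federal tax withheld: $4,774.31 × 0.26 = $1,241.32
City income tax: $4,774.31 × 0.025 = $119.36
Medicare: $5,256.91 × 0.02 = $105.14
SDI: $5,256.91 × 0.01 = $52.57
Group life insurance premium: $287.60
Charity payroll deduction: $173.71
Total deductions = $157.71 + $324.89 + $1,241.32 + $119.36 + $105.14 + $52.57 + $287.60 + $173.71 = $2,462.30
Net pay = $5,256.91 − $2,462.30 = $2,794.61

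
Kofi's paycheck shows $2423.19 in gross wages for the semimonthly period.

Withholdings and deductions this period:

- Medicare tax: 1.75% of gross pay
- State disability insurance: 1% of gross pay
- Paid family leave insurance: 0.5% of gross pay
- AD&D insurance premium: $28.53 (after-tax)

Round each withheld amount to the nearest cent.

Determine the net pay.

Medicare tax: $2423.19 × 0.0175 = $42.41
State disability insurance: $2423.19 × 0.01 = $24.23
Paid family leave insurance: $2423.19 × 0.005 = $12.12
AD&D insurance premium: $28.53
Total deductions = $42.41 + $24.23 + $12.12 + $28.53 = $107.29
Net pay = $2423.19 − $107.29 = $2315.90

$2315.90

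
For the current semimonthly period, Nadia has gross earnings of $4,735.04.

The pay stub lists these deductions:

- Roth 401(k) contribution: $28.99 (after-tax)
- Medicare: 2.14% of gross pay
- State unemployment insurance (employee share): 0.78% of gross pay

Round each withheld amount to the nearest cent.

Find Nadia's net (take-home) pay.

State unemployment insurance (employee share): $4,735.04 × 0.0078 = $36.93
Medicare: $4,735.04 × 0.0214 = $101.33
Roth 401(k) contribution: $28.99
Total deductions = $36.93 + $101.33 + $28.99 = $167.25
Net pay = $4,735.04 − $167.25 = $4,567.79

$4,567.79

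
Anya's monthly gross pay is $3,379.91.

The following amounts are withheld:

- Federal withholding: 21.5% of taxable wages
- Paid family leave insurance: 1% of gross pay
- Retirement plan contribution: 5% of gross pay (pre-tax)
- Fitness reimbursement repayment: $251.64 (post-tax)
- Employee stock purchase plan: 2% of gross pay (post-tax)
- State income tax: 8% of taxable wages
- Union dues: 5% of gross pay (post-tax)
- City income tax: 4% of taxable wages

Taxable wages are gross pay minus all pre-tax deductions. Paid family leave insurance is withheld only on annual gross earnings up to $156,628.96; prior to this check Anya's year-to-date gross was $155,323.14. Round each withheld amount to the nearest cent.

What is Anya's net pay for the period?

$1,633.95

Retirement plan contribution: $3,379.91 × 0.05 = $169.00
Taxable wages = $3,379.91 − $169.00 = $3,210.91
City income tax: $3,210.91 × 0.04 = $128.44
Federal withholding: $3,210.91 × 0.215 = $690.35
State income tax: $3,210.91 × 0.08 = $256.87
Paid family leave insurance: only $156,628.96 − $155,323.14 = $1,305.82 of this check is subject → $1,305.82 × 0.01 = $13.06
Employee stock purchase plan: $3,379.91 × 0.02 = $67.60
Union dues: $3,379.91 × 0.05 = $169.00
Fitness reimbursement repayment: $251.64
Total deductions = $169.00 + $128.44 + $690.35 + $256.87 + $13.06 + $67.60 + $169.00 + $251.64 = $1,745.96
Net pay = $3,379.91 − $1,745.96 = $1,633.95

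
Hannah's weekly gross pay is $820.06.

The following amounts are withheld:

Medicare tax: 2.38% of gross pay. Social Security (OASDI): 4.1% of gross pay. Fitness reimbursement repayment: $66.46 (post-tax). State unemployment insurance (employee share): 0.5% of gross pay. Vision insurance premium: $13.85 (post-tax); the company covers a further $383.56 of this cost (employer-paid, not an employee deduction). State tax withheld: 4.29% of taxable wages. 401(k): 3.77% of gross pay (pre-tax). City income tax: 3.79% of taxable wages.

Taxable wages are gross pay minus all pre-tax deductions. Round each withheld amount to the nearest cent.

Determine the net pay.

401(k): $820.06 × 0.0377 = $30.92
Taxable wages = $820.06 − $30.92 = $789.14
State tax withheld: $789.14 × 0.0429 = $33.85
City income tax: $789.14 × 0.0379 = $29.91
Medicare tax: $820.06 × 0.0238 = $19.52
Social Security (OASDI): $820.06 × 0.041 = $33.62
State unemployment insurance (employee share): $820.06 × 0.005 = $4.10
Fitness reimbursement repayment: $66.46
Vision insurance premium: $13.85
(Employer's $383.56 toward vision insurance premium is not withheld from the employee.)
Total deductions = $30.92 + $33.85 + $29.91 + $19.52 + $33.62 + $4.10 + $66.46 + $13.85 = $232.23
Net pay = $820.06 − $232.23 = $587.83

$587.83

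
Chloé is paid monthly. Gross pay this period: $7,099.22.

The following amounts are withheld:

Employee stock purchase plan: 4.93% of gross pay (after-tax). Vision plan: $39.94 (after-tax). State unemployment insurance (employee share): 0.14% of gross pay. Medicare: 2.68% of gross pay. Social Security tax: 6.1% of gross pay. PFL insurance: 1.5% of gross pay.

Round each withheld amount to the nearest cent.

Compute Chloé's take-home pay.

State unemployment insurance (employee share): $7,099.22 × 0.0014 = $9.94
Medicare: $7,099.22 × 0.0268 = $190.26
Social Security tax: $7,099.22 × 0.061 = $433.05
PFL insurance: $7,099.22 × 0.015 = $106.49
Employee stock purchase plan: $7,099.22 × 0.0493 = $349.99
Vision plan: $39.94
Total deductions = $9.94 + $190.26 + $433.05 + $106.49 + $349.99 + $39.94 = $1,129.67
Net pay = $7,099.22 − $1,129.67 = $5,969.55

$5,969.55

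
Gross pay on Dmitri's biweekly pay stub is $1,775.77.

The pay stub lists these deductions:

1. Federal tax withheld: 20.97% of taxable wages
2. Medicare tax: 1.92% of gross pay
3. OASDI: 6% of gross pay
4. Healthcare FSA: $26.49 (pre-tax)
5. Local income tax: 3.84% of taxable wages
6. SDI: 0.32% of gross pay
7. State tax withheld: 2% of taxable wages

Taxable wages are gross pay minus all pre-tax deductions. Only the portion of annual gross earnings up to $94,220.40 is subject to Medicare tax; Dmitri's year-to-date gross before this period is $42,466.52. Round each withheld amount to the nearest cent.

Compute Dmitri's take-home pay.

$1,133.98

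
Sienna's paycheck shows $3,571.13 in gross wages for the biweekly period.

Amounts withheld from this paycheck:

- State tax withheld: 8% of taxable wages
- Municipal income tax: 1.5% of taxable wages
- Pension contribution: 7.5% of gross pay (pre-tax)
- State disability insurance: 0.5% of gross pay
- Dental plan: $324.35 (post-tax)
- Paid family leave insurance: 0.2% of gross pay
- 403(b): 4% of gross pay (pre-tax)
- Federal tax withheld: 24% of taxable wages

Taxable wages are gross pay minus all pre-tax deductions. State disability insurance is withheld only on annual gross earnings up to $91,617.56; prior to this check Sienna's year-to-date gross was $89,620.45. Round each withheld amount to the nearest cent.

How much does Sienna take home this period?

$1,760.21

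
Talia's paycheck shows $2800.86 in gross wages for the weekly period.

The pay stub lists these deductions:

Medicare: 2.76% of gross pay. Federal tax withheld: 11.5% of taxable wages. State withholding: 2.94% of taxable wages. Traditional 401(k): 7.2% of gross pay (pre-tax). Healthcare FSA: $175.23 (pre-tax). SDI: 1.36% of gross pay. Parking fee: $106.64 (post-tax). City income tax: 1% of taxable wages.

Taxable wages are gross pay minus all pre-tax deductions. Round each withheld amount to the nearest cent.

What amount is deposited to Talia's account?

Healthcare FSA: $175.23
Traditional 401(k): $2800.86 × 0.072 = $201.66
Pre-tax total = $175.23 + $201.66 = $376.89
Taxable wages = $2800.86 − $376.89 = $2423.97
Federal tax withheld: $2423.97 × 0.115 = $278.76
State withholding: $2423.97 × 0.0294 = $71.26
City income tax: $2423.97 × 0.01 = $24.24
Medicare: $2800.86 × 0.0276 = $77.30
SDI: $2800.86 × 0.0136 = $38.09
Parking fee: $106.64
Total deductions = $175.23 + $201.66 + $278.76 + $71.26 + $24.24 + $77.30 + $38.09 + $106.64 = $973.18
Net pay = $2800.86 − $973.18 = $1827.68

$1827.68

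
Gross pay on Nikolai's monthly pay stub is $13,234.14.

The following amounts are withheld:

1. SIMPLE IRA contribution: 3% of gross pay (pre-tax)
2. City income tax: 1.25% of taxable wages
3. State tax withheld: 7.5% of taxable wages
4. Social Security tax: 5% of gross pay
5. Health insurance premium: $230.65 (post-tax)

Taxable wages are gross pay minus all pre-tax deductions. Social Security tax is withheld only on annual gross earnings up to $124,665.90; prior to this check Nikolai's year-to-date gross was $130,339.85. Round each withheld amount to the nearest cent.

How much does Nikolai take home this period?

SIMPLE IRA contribution: $13,234.14 × 0.03 = $397.02
Taxable wages = $13,234.14 − $397.02 = $12,837.12
State tax withheld: $12,837.12 × 0.075 = $962.78
City income tax: $12,837.12 × 0.0125 = $160.46
Social Security tax: annual cap $124,665.90 already reached (YTD $130,339.85), so $0.00
Health insurance premium: $230.65
Total deductions = $397.02 + $962.78 + $160.46 + $0.00 + $230.65 = $1,750.91
Net pay = $13,234.14 − $1,750.91 = $11,483.23

$11,483.23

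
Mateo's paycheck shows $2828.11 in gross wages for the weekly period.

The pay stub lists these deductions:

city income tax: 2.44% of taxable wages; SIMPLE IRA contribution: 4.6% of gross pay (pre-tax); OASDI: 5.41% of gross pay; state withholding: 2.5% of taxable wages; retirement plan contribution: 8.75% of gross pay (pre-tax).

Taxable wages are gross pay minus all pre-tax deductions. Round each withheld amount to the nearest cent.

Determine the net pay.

$2176.51

SIMPLE IRA contribution: $2828.11 × 0.046 = $130.09
Retirement plan contribution: $2828.11 × 0.0875 = $247.46
Pre-tax total = $130.09 + $247.46 = $377.55
Taxable wages = $2828.11 − $377.55 = $2450.56
State withholding: $2450.56 × 0.025 = $61.26
City income tax: $2450.56 × 0.0244 = $59.79
OASDI: $2828.11 × 0.0541 = $153.00
Total deductions = $130.09 + $247.46 + $61.26 + $59.79 + $153.00 = $651.60
Net pay = $2828.11 − $651.60 = $2176.51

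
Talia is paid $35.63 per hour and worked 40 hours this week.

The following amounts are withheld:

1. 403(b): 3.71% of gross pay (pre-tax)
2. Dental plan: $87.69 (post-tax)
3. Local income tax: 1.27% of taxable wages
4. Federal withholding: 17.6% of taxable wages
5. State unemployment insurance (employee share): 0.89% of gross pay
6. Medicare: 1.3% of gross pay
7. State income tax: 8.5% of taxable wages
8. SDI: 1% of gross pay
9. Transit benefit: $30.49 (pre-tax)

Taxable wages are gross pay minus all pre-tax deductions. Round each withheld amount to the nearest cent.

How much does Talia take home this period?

$841.43

Gross pay: 40 × $35.63 = $1,425.20
Transit benefit: $30.49
403(b): $1,425.20 × 0.0371 = $52.87
Pre-tax total = $30.49 + $52.87 = $83.36
Taxable wages = $1,425.20 − $83.36 = $1,341.84
Local income tax: $1,341.84 × 0.0127 = $17.04
Federal withholding: $1,341.84 × 0.176 = $236.16
State income tax: $1,341.84 × 0.085 = $114.06
SDI: $1,425.20 × 0.01 = $14.25
State unemployment insurance (employee share): $1,425.20 × 0.0089 = $12.68
Medicare: $1,425.20 × 0.013 = $18.53
Dental plan: $87.69
Total deductions = $30.49 + $52.87 + $17.04 + $236.16 + $114.06 + $14.25 + $12.68 + $18.53 + $87.69 = $583.77
Net pay = $1,425.20 − $583.77 = $841.43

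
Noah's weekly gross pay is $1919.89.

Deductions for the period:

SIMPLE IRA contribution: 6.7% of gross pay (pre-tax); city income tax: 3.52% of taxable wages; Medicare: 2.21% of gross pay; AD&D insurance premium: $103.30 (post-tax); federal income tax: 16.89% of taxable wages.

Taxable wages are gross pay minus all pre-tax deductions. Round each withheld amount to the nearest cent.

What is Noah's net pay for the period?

$1279.94

SIMPLE IRA contribution: $1919.89 × 0.067 = $128.63
Taxable wages = $1919.89 − $128.63 = $1791.26
City income tax: $1791.26 × 0.0352 = $63.05
Federal income tax: $1791.26 × 0.1689 = $302.54
Medicare: $1919.89 × 0.0221 = $42.43
AD&D insurance premium: $103.30
Total deductions = $128.63 + $63.05 + $302.54 + $42.43 + $103.30 = $639.95
Net pay = $1919.89 − $639.95 = $1279.94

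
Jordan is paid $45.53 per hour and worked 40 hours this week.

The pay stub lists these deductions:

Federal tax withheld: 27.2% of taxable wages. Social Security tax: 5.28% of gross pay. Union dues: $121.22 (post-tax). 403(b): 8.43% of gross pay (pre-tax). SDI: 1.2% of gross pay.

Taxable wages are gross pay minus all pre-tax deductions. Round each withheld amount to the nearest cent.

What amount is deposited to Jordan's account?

Gross pay: 40 × $45.53 = $1,821.20
403(b): $1,821.20 × 0.0843 = $153.53
Taxable wages = $1,821.20 − $153.53 = $1,667.67
Federal tax withheld: $1,667.67 × 0.272 = $453.61
SDI: $1,821.20 × 0.012 = $21.85
Social Security tax: $1,821.20 × 0.0528 = $96.16
Union dues: $121.22
Total deductions = $153.53 + $453.61 + $21.85 + $96.16 + $121.22 = $846.37
Net pay = $1,821.20 − $846.37 = $974.83

$974.83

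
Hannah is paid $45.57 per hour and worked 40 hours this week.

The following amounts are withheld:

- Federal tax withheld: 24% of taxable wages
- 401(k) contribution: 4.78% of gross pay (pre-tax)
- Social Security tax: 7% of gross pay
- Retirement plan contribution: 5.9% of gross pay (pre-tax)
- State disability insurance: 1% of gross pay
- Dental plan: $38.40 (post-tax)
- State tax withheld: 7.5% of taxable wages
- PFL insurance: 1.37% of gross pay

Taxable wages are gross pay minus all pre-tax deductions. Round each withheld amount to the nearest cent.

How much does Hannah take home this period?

Gross pay: 40 × $45.57 = $1,822.80
401(k) contribution: $1,822.80 × 0.0478 = $87.13
Retirement plan contribution: $1,822.80 × 0.059 = $107.55
Pre-tax total = $87.13 + $107.55 = $194.68
Taxable wages = $1,822.80 − $194.68 = $1,628.12
Federal tax withheld: $1,628.12 × 0.24 = $390.75
State tax withheld: $1,628.12 × 0.075 = $122.11
State disability insurance: $1,822.80 × 0.01 = $18.23
Social Security tax: $1,822.80 × 0.07 = $127.60
PFL insurance: $1,822.80 × 0.0137 = $24.97
Dental plan: $38.40
Total deductions = $87.13 + $107.55 + $390.75 + $122.11 + $18.23 + $127.60 + $24.97 + $38.40 = $916.74
Net pay = $1,822.80 − $916.74 = $906.06

$906.06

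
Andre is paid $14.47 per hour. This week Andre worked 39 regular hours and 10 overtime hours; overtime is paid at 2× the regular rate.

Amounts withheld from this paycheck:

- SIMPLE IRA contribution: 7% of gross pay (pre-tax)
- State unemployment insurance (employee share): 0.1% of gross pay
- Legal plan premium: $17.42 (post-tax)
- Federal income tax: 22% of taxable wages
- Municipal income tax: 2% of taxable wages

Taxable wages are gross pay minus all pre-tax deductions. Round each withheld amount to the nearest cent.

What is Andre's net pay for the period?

$585.15

Regular pay: 39 × $14.47 = $564.33
Overtime pay: 10 × $14.47 × 2 = $289.40
Gross pay = $564.33 + $289.40 = $853.73
SIMPLE IRA contribution: $853.73 × 0.07 = $59.76
Taxable wages = $853.73 − $59.76 = $793.97
Municipal income tax: $793.97 × 0.02 = $15.88
Federal income tax: $793.97 × 0.22 = $174.67
State unemployment insurance (employee share): $853.73 × 0.001 = $0.85
Legal plan premium: $17.42
Total deductions = $59.76 + $15.88 + $174.67 + $0.85 + $17.42 = $268.58
Net pay = $853.73 − $268.58 = $585.15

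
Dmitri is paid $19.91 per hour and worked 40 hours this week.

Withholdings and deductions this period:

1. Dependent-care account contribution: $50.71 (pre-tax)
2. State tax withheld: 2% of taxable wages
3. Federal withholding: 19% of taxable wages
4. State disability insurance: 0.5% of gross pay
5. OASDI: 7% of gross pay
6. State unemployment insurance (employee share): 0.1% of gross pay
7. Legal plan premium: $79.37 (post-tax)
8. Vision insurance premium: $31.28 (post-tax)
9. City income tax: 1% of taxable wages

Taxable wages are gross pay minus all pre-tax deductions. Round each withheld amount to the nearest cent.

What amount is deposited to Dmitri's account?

Gross pay: 40 × $19.91 = $796.40
Dependent-care account contribution: $50.71
Taxable wages = $796.40 − $50.71 = $745.69
Federal withholding: $745.69 × 0.19 = $141.68
City income tax: $745.69 × 0.01 = $7.46
State tax withheld: $745.69 × 0.02 = $14.91
OASDI: $796.40 × 0.07 = $55.75
State disability insurance: $796.40 × 0.005 = $3.98
State unemployment insurance (employee share): $796.40 × 0.001 = $0.80
Legal plan premium: $79.37
Vision insurance premium: $31.28
Total deductions = $50.71 + $141.68 + $7.46 + $14.91 + $55.75 + $3.98 + $0.80 + $79.37 + $31.28 = $385.94
Net pay = $796.40 − $385.94 = $410.46

$410.46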